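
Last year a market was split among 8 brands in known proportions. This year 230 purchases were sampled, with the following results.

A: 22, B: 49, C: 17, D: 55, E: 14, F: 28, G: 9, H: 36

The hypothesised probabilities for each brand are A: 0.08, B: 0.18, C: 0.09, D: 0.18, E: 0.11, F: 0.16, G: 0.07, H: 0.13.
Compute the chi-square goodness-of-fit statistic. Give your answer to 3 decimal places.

18.755

Expected counts E_i = n·p_i: 230×0.08 = 18.4, 230×0.18 = 41.4, 230×0.09 = 20.7, 230×0.18 = 41.4, 230×0.11 = 25.3, 230×0.16 = 36.8, 230×0.07 = 16.1, 230×0.13 = 29.9.
χ² = (22−18.4)²/18.4 + (49−41.4)²/41.4 + (17−20.7)²/20.7 + (55−41.4)²/41.4 + (14−25.3)²/25.3 + (28−36.8)²/36.8 + (9−16.1)²/16.1 + (36−29.9)²/29.9
   = 0.7043 + 1.3952 + 0.6614 + 4.4676 + 5.0470 + 2.1043 + 3.1311 + 1.2445
Sum = 18.755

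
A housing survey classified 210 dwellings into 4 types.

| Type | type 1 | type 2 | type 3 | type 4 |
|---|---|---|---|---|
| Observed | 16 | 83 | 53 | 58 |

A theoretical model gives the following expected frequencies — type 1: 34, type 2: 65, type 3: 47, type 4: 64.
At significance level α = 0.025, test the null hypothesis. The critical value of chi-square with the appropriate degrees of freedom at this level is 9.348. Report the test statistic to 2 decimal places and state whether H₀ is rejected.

χ² = (16−34)²/34 + (83−65)²/65 + (53−47)²/47 + (58−64)²/64
   = 9.529 + 4.985 + 0.766 + 0.563
Sum = 15.84
df = 3. Since 15.84 > 9.348, we reject H₀.

15.84; reject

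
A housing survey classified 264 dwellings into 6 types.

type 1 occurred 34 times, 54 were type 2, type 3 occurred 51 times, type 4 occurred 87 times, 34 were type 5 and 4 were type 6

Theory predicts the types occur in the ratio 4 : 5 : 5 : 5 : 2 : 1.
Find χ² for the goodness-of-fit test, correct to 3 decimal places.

27.683

Ratio total = 22. Expected counts: 264×4/22 = 48, 264×5/22 = 60, 264×5/22 = 60, 264×5/22 = 60, 264×2/22 = 24, 264×1/22 = 12.
type 1: (34 − 48)²/48 = 196/48 = 4.0833
type 2: (54 − 60)²/60 = 36/60 = 0.6000
type 3: (51 − 60)²/60 = 81/60 = 1.3500
type 4: (87 − 60)²/60 = 729/60 = 12.1500
type 5: (34 − 24)²/24 = 100/24 = 4.1667
type 6: (4 − 12)²/12 = 64/12 = 5.3333
Sum = 27.683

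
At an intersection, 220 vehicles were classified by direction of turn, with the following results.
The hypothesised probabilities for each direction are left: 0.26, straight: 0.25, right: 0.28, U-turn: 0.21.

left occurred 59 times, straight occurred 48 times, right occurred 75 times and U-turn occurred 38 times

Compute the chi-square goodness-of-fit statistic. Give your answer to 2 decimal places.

5.32

Expected counts E_i = n·p_i: 220×0.26 = 57.2, 220×0.25 = 55, 220×0.28 = 61.6, 220×0.21 = 46.2.
χ² = (59−57.2)²/57.2 + (48−55)²/55 + (75−61.6)²/61.6 + (38−46.2)²/46.2
   = 0.057 + 0.891 + 2.915 + 1.455
Sum = 5.32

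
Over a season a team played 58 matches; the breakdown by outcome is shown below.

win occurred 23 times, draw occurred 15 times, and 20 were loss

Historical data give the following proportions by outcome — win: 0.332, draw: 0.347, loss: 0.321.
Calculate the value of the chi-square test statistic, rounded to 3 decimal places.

Expected counts E_i = n·p_i: 58×0.332 = 19.256, 58×0.347 = 20.126, 58×0.321 = 18.618.
χ² = (23−19.256)²/19.256 + (15−20.126)²/20.126 + (20−18.618)²/18.618
   = 0.7280 + 1.3056 + 0.1026
Sum = 2.136

2.136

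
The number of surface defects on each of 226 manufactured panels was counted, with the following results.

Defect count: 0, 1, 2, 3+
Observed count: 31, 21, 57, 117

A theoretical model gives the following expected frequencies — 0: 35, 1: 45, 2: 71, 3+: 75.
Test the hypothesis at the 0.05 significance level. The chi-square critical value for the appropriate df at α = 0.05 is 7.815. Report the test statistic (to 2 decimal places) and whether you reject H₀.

χ² = (31−35)²/35 + (21−45)²/45 + (57−71)²/71 + (117−75)²/75
   = 0.457 + 12.800 + 2.761 + 23.520
Sum = 39.54
df = 3. Since 39.54 > 7.815, we reject H₀.

39.54; reject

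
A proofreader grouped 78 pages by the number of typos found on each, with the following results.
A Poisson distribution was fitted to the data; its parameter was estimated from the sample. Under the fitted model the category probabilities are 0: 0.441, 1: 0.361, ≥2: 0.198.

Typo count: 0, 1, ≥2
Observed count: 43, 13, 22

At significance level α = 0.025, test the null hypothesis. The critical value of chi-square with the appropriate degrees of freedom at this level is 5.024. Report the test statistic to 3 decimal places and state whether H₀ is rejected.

Expected counts E_i = n·p_i: 78×0.441 = 34.398, 78×0.361 = 28.158, 78×0.198 = 15.444.
χ² = (43−34.398)²/34.398 + (13−28.158)²/28.158 + (22−15.444)²/15.444
   = 2.1511 + 8.1598 + 2.7830
Sum = 13.094
df = 1. Since 13.094 > 5.024, we reject H₀.

13.094; reject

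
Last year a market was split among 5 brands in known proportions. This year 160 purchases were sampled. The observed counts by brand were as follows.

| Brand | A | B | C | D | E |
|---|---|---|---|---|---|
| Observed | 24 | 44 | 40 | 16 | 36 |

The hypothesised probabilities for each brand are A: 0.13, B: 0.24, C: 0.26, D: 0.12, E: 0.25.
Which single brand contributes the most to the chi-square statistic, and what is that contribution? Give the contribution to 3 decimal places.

Expected counts E_i = n·p_i: 160×0.13 = 20.8, 160×0.24 = 38.4, 160×0.26 = 41.6, 160×0.12 = 19.2, 160×0.25 = 40.
χ² = (24−20.8)²/20.8 + (44−38.4)²/38.4 + (40−41.6)²/41.6 + (16−19.2)²/19.2 + (36−40)²/40
   = 0.4923 + 0.8167 + 0.0615 + 0.5333 + 0.4000
The largest term is for B: 0.817.

B, 0.817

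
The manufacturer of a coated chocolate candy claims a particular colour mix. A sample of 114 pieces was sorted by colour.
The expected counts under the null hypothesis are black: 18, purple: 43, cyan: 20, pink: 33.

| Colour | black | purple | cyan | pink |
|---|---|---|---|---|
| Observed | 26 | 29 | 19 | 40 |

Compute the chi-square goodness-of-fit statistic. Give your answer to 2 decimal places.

cat         O        E   (O−E)²/E
black      26       18      3.556
purple     29       43      4.558
cyan       19       20      0.050
pink       40       33      1.485
Sum = 9.65

9.65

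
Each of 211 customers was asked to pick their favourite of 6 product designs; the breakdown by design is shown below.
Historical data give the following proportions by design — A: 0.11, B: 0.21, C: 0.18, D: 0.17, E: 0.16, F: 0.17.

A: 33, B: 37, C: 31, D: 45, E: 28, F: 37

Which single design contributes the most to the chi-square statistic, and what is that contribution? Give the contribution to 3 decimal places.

Expected counts E_i = n·p_i: 211×0.11 = 23.21, 211×0.21 = 44.31, 211×0.18 = 37.98, 211×0.17 = 35.87, 211×0.16 = 33.76, 211×0.17 = 35.87.
χ² = (33−23.21)²/23.21 + (37−44.31)²/44.31 + (31−37.98)²/37.98 + (45−35.87)²/35.87 + (28−33.76)²/33.76 + (37−35.87)²/35.87
   = 4.1294 + 1.2060 + 1.2828 + 2.3239 + 0.9827 + 0.0356
The largest term is for A: 4.129.

A, 4.129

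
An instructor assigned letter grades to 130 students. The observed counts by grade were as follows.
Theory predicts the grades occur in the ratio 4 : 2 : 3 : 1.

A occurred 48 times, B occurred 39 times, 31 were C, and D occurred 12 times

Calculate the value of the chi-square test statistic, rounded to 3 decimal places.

8.526

Ratio total = 10. Expected counts: 130×4/10 = 52, 130×2/10 = 26, 130×3/10 = 39, 130×1/10 = 13.
cat         O        E   (O−E)²/E
A          48       52     0.3077
B          39       26     6.5000
C          31       39     1.6410
D          12       13     0.0769
Sum = 8.526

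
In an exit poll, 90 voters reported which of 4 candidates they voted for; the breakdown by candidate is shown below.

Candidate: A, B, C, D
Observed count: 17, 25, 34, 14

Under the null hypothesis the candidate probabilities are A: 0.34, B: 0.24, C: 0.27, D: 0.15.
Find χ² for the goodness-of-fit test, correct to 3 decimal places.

10.470

Expected counts E_i = n·p_i: 90×0.34 = 30.6, 90×0.24 = 21.6, 90×0.27 = 24.3, 90×0.15 = 13.5.
cat         O        E   (O−E)²/E
A          17     30.6     6.0444
B          25     21.6     0.5352
C          34     24.3     3.8720
D          14     13.5     0.0185
Sum = 10.470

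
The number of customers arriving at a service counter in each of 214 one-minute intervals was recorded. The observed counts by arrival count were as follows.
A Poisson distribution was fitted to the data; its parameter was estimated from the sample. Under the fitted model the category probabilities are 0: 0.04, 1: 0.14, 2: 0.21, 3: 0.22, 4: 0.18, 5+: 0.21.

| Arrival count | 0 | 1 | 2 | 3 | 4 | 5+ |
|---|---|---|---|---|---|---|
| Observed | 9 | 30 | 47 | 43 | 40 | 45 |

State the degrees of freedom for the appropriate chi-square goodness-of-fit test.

There are k = 6 categories and 1 parameter estimated from the data, so df = 6 − 1 − 1 = 4.

4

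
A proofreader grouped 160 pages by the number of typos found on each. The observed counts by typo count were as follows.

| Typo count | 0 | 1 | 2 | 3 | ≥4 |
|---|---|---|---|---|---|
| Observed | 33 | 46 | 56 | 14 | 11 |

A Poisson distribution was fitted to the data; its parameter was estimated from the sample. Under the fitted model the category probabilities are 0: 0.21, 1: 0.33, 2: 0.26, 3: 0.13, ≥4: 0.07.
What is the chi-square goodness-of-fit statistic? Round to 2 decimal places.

Expected counts E_i = n·p_i: 160×0.21 = 33.6, 160×0.33 = 52.8, 160×0.26 = 41.6, 160×0.13 = 20.8, 160×0.07 = 11.2.
cat         O        E   (O−E)²/E
0          33     33.6      0.011
1          46     52.8      0.876
2          56     41.6      4.985
3          14     20.8      2.223
≥4         11     11.2      0.004
Sum = 8.10

8.10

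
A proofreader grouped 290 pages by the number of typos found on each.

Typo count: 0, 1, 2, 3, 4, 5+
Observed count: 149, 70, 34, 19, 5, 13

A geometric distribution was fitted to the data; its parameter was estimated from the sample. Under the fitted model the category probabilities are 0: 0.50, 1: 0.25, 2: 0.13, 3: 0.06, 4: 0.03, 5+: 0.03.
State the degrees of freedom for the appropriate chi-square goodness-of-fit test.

4

There are k = 6 categories and 1 parameter estimated from the data, so df = 6 − 1 − 1 = 4.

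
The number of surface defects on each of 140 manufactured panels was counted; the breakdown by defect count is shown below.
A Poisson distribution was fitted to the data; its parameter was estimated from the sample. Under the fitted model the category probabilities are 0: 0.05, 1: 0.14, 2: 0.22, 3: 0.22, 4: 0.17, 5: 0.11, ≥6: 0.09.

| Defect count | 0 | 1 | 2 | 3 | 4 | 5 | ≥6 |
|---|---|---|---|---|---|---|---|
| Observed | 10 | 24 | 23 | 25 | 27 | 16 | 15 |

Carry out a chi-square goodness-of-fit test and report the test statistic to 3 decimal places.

6.252

Expected counts E_i = n·p_i: 140×0.05 = 7, 140×0.14 = 19.6, 140×0.22 = 30.8, 140×0.22 = 30.8, 140×0.17 = 23.8, 140×0.11 = 15.4, 140×0.09 = 12.6.
0: (10 − 7)²/7 = 9/7 = 1.2857
1: (24 − 19.6)²/19.6 = 19.36/19.6 = 0.9878
2: (23 − 30.8)²/30.8 = 60.84/30.8 = 1.9753
3: (25 − 30.8)²/30.8 = 33.64/30.8 = 1.0922
4: (27 − 23.8)²/23.8 = 10.24/23.8 = 0.4303
5: (16 − 15.4)²/15.4 = 0.36/15.4 = 0.0234
≥6: (15 − 12.6)²/12.6 = 5.76/12.6 = 0.4571
Sum = 6.252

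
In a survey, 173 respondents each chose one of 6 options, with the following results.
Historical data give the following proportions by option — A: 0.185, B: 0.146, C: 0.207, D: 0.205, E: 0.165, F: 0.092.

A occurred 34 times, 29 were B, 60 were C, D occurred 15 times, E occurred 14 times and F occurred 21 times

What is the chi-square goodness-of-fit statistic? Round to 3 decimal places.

Expected counts E_i = n·p_i: 173×0.185 = 32.005, 173×0.146 = 25.258, 173×0.207 = 35.811, 173×0.205 = 35.465, 173×0.165 = 28.545, 173×0.092 = 15.916.
A: (34 − 32.005)²/32.005 = 3.980025/32.005 = 0.1244
B: (29 − 25.258)²/25.258 = 14.002564/25.258 = 0.5544
C: (60 − 35.811)²/35.811 = 585.107721/35.811 = 16.3388
D: (15 − 35.465)²/35.465 = 418.816225/35.465 = 11.8093
E: (14 − 28.545)²/28.545 = 211.557025/28.545 = 7.4114
F: (21 − 15.916)²/15.916 = 25.847056/15.916 = 1.6240
Sum = 37.862

37.862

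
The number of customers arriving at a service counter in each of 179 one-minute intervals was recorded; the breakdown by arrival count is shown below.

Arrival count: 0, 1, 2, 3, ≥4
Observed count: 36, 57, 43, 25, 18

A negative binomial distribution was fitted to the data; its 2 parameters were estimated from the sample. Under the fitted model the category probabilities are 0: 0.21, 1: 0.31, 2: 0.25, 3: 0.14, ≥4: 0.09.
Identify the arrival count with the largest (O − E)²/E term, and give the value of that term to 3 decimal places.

Expected counts E_i = n·p_i: 179×0.21 = 37.59, 179×0.31 = 55.49, 179×0.25 = 44.75, 179×0.14 = 25.06, 179×0.09 = 16.11.
cat         O        E   (O−E)²/E
0          36    37.59     0.0673
1          57    55.49     0.0411
2          43    44.75     0.0684
3          25    25.06     0.0001
≥4         18    16.11     0.2217
The largest term is for ≥4: 0.222.

≥4, 0.222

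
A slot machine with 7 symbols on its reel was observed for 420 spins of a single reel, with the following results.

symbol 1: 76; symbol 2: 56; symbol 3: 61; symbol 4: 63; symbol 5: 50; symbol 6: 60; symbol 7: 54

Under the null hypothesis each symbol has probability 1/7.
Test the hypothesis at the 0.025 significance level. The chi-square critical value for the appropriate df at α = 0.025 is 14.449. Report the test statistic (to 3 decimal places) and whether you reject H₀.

Expected count for each of the 7 categories: 420/7 = 60.
χ² = (76−60)²/60 + (56−60)²/60 + (61−60)²/60 + (63−60)²/60 + (50−60)²/60 + (60−60)²/60 + (54−60)²/60
   = 4.2667 + 0.2667 + 0.0167 + 0.1500 + 1.6667 + 0.0000 + 0.6000
Sum = 6.967
df = 6. Since 6.967 < 14.449, we do not reject H₀.

6.967; do not reject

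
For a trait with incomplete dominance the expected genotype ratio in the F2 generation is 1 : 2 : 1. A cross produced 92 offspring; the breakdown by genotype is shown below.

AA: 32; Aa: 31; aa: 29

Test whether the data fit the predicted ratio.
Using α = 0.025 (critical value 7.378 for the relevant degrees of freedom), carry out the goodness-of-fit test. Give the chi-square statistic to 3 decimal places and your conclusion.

Ratio total = 4. Expected counts: 92×1/4 = 23, 92×2/4 = 46, 92×1/4 = 23.
cat         O        E   (O−E)²/E
AA         32       23     3.5217
Aa         31       46     4.8913
aa         29       23     1.5652
Sum = 9.978
df = 2. Since 9.978 > 7.378, we reject H₀.

9.978; reject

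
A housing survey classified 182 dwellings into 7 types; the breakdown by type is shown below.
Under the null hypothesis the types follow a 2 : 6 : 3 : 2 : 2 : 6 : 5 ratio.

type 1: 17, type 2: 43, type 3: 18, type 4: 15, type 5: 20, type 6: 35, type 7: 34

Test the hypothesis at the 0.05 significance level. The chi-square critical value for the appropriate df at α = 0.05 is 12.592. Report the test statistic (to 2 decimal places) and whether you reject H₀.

Ratio total = 26. Expected counts: 182×2/26 = 14, 182×6/26 = 42, 182×3/26 = 21, 182×2/26 = 14, 182×2/26 = 14, 182×6/26 = 42, 182×5/26 = 35.
cat         O        E   (O−E)²/E
type 1     17       14      0.643
type 2     43       42      0.024
type 3     18       21      0.429
type 4     15       14      0.071
type 5     20       14      2.571
type 6     35       42      1.167
type 7     34       35      0.029
Sum = 4.93
df = 6. Since 4.93 < 12.592, we do not reject H₀.

4.93; do not reject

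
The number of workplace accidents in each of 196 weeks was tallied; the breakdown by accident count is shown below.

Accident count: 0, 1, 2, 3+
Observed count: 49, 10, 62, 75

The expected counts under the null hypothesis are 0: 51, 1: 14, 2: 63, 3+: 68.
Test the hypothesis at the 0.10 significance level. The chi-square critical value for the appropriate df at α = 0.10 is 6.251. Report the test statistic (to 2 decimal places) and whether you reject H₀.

cat         O        E   (O−E)²/E
0          49       51      0.078
1          10       14      1.143
2          62       63      0.016
3+         75       68      0.721
Sum = 1.96
df = 3. Since 1.96 < 6.251, we do not reject H₀.

1.96; do not reject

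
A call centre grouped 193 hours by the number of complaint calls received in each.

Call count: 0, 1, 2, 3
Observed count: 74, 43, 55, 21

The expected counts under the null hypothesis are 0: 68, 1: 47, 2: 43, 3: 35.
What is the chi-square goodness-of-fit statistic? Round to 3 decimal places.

9.819

0: (74 − 68)²/68 = 36/68 = 0.5294
1: (43 − 47)²/47 = 16/47 = 0.3404
2: (55 − 43)²/43 = 144/43 = 3.3488
3: (21 − 35)²/35 = 196/35 = 5.6000
Sum = 9.819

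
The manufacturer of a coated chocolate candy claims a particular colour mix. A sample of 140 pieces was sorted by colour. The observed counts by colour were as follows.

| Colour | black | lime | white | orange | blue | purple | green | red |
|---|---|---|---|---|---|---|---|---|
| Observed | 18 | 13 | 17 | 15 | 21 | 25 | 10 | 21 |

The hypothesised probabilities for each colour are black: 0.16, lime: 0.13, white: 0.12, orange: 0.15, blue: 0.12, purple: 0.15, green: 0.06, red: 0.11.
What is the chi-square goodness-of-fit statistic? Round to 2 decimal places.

Expected counts E_i = n·p_i: 140×0.16 = 22.4, 140×0.13 = 18.2, 140×0.12 = 16.8, 140×0.15 = 21, 140×0.12 = 16.8, 140×0.15 = 21, 140×0.06 = 8.4, 140×0.11 = 15.4.
black: (18 − 22.4)²/22.4 = 19.36/22.4 = 0.864
lime: (13 − 18.2)²/18.2 = 27.04/18.2 = 1.486
white: (17 − 16.8)²/16.8 = 0.04/16.8 = 0.002
orange: (15 − 21)²/21 = 36/21 = 1.714
blue: (21 − 16.8)²/16.8 = 17.64/16.8 = 1.050
purple: (25 − 21)²/21 = 16/21 = 0.762
green: (10 − 8.4)²/8.4 = 2.56/8.4 = 0.305
red: (21 − 15.4)²/15.4 = 31.36/15.4 = 2.036
Sum = 8.22

8.22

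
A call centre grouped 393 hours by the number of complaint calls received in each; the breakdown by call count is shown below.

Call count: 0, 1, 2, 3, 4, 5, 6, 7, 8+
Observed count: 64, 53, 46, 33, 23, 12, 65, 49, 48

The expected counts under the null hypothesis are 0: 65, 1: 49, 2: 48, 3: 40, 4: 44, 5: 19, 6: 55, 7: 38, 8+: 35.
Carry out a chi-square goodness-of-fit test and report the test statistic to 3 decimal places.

24.083

χ² = (64−65)²/65 + (53−49)²/49 + (46−48)²/48 + (33−40)²/40 + (23−44)²/44 + (12−19)²/19 + (65−55)²/55 + (49−38)²/38 + (48−35)²/35
   = 0.0154 + 0.3265 + 0.0833 + 1.2250 + 10.0227 + 2.5789 + 1.8182 + 3.1842 + 4.8286
Sum = 24.083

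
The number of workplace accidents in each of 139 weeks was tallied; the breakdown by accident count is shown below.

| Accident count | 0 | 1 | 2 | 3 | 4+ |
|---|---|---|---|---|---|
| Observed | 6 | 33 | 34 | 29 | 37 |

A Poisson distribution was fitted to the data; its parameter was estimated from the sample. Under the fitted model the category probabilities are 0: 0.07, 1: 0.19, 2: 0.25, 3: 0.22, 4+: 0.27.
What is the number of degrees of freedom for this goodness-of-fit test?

3

There are k = 5 categories and 1 parameter estimated from the data, so df = 5 − 1 − 1 = 3.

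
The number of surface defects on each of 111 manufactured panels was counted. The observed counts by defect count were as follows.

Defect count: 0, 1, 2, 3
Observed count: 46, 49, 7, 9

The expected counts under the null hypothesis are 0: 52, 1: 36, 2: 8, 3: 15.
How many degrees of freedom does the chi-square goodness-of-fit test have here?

There are k = 4 categories and no parameters were estimated from the data, so df = 4 − 1 = 3.

3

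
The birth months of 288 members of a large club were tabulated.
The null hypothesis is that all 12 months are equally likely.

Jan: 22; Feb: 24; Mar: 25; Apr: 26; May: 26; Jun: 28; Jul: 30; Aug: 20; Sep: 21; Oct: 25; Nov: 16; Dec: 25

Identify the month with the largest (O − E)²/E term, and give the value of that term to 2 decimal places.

Nov, 2.67

Expected count for each of the 12 categories: 288/12 = 24.
Jan: (22 − 24)²/24 = 4/24 = 0.167
Feb: (24 − 24)²/24 = 0/24 = 0.000
Mar: (25 − 24)²/24 = 1/24 = 0.042
Apr: (26 − 24)²/24 = 4/24 = 0.167
May: (26 − 24)²/24 = 4/24 = 0.167
Jun: (28 − 24)²/24 = 16/24 = 0.667
Jul: (30 − 24)²/24 = 36/24 = 1.500
Aug: (20 − 24)²/24 = 16/24 = 0.667
Sep: (21 − 24)²/24 = 9/24 = 0.375
Oct: (25 − 24)²/24 = 1/24 = 0.042
Nov: (16 − 24)²/24 = 64/24 = 2.667
Dec: (25 − 24)²/24 = 1/24 = 0.042
The largest term is for Nov: 2.67.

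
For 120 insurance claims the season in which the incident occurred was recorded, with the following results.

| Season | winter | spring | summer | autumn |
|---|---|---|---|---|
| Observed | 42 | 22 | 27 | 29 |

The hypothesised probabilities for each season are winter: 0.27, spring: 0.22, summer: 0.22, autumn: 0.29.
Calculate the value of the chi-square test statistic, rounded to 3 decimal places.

Expected counts E_i = n·p_i: 120×0.27 = 32.4, 120×0.22 = 26.4, 120×0.22 = 26.4, 120×0.29 = 34.8.
cat         O        E   (O−E)²/E
winter     42     32.4     2.8444
spring     22     26.4     0.7333
summer     27     26.4     0.0136
autumn     29     34.8     0.9667
Sum = 4.558

4.558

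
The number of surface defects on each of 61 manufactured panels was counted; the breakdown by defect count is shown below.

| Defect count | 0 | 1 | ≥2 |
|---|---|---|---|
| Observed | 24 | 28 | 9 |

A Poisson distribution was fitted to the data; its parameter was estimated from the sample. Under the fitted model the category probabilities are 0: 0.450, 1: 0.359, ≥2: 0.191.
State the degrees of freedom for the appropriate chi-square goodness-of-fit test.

1

There are k = 3 categories and 1 parameter estimated from the data, so df = 3 − 1 − 1 = 1.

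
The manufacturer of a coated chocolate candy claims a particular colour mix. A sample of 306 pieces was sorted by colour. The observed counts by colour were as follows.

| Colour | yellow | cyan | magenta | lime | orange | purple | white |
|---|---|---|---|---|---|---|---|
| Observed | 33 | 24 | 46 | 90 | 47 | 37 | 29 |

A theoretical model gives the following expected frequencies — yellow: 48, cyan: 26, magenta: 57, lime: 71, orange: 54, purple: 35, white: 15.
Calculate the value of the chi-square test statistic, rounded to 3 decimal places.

yellow: (33 − 48)²/48 = 225/48 = 4.6875
cyan: (24 − 26)²/26 = 4/26 = 0.1538
magenta: (46 − 57)²/57 = 121/57 = 2.1228
lime: (90 − 71)²/71 = 361/71 = 5.0845
orange: (47 − 54)²/54 = 49/54 = 0.9074
purple: (37 − 35)²/35 = 4/35 = 0.1143
white: (29 − 15)²/15 = 196/15 = 13.0667
Sum = 26.137

26.137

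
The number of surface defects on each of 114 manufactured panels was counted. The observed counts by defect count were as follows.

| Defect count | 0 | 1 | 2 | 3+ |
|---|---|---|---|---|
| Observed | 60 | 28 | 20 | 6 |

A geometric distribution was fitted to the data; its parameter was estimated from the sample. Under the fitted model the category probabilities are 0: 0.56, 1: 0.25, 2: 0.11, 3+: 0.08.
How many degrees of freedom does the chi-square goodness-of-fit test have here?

2

There are k = 4 categories and 1 parameter estimated from the data, so df = 4 − 1 − 1 = 2.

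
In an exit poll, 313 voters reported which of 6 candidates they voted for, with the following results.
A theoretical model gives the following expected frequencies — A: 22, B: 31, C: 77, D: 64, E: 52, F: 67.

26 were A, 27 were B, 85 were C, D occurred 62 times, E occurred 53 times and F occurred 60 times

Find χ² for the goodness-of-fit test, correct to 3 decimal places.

cat         O        E   (O−E)²/E
A          26       22     0.7273
B          27       31     0.5161
C          85       77     0.8312
D          62       64     0.0625
E          53       52     0.0192
F          60       67     0.7313
Sum = 2.888

2.888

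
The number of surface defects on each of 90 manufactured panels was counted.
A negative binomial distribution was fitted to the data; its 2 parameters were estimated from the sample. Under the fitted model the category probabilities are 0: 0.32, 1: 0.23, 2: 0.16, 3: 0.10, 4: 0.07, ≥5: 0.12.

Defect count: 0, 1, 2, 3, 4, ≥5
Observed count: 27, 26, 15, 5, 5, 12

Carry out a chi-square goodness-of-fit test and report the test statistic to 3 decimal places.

Expected counts E_i = n·p_i: 90×0.32 = 28.8, 90×0.23 = 20.7, 90×0.16 = 14.4, 90×0.10 = 9, 90×0.07 = 6.3, 90×0.12 = 10.8.
χ² = (27−28.8)²/28.8 + (26−20.7)²/20.7 + (15−14.4)²/14.4 + (5−9)²/9 + (5−6.3)²/6.3 + (12−10.8)²/10.8
   = 0.1125 + 1.3570 + 0.0250 + 1.7778 + 0.2683 + 0.1333
Sum = 3.674

3.674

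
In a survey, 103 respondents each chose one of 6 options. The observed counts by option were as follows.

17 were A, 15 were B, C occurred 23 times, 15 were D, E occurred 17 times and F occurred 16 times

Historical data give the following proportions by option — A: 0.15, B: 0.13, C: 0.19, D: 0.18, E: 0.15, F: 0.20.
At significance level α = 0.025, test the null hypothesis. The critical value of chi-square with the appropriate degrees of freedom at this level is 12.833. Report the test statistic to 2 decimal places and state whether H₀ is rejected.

Expected counts E_i = n·p_i: 103×0.15 = 15.45, 103×0.13 = 13.39, 103×0.19 = 19.57, 103×0.18 = 18.54, 103×0.15 = 15.45, 103×0.20 = 20.6.
cat         O        E   (O−E)²/E
A          17    15.45      0.156
B          15    13.39      0.194
C          23    19.57      0.601
D          15    18.54      0.676
E          17    15.45      0.156
F          16     20.6      1.027
Sum = 2.81
df = 5. Since 2.81 < 12.833, we do not reject H₀.

2.81; do not reject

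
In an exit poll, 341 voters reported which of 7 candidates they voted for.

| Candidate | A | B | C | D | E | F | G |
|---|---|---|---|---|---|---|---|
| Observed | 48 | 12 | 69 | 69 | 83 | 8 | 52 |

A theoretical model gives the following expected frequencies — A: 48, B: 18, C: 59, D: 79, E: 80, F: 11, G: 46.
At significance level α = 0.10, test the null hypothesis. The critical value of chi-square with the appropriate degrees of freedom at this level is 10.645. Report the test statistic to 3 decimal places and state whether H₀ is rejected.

6.674; do not reject

A: (48 − 48)²/48 = 0/48 = 0.0000
B: (12 − 18)²/18 = 36/18 = 2.0000
C: (69 − 59)²/59 = 100/59 = 1.6949
D: (69 − 79)²/79 = 100/79 = 1.2658
E: (83 − 80)²/80 = 9/80 = 0.1125
F: (8 − 11)²/11 = 9/11 = 0.8182
G: (52 − 46)²/46 = 36/46 = 0.7826
Sum = 6.674
df = 6. Since 6.674 < 10.645, we do not reject H₀.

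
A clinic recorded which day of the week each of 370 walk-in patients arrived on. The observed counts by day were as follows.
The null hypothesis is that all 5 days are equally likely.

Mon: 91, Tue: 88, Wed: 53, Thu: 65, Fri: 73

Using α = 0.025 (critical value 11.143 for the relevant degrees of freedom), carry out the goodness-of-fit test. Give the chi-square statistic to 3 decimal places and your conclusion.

Under H₀ each category has probability 1/5, so each expected count is 370/5 = 74.
cat         O        E   (O−E)²/E
Mon        91       74     3.9054
Tue        88       74     2.6486
Wed        53       74     5.9595
Thu        65       74     1.0946
Fri        73       74     0.0135
Sum = 13.622
df = 4. Since 13.622 > 11.143, we reject H₀.

13.622; reject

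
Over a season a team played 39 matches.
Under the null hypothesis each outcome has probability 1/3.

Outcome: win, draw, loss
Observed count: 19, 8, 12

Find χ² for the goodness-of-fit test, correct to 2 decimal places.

Expected count for each of the 3 categories: 39/3 = 13.
cat         O        E   (O−E)²/E
win        19       13      2.769
draw        8       13      1.923
loss       12       13      0.077
Sum = 4.77

4.77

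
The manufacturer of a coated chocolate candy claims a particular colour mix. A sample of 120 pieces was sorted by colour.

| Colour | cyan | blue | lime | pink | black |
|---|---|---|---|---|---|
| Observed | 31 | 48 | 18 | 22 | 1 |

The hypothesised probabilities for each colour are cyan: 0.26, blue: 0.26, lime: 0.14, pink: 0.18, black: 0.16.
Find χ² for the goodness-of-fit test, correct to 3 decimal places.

Expected counts E_i = n·p_i: 120×0.26 = 31.2, 120×0.26 = 31.2, 120×0.14 = 16.8, 120×0.18 = 21.6, 120×0.16 = 19.2.
cat         O        E   (O−E)²/E
cyan       31     31.2     0.0013
blue       48     31.2     9.0462
lime       18     16.8     0.0857
pink       22     21.6     0.0074
black       1     19.2    17.2521
Sum = 26.393

26.393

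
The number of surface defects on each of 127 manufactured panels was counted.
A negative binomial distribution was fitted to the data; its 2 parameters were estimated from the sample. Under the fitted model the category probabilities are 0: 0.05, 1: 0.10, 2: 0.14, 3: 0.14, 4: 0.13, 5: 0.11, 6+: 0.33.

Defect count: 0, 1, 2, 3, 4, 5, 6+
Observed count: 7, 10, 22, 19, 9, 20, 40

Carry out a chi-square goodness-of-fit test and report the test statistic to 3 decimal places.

Expected counts E_i = n·p_i: 127×0.05 = 6.35, 127×0.10 = 12.7, 127×0.14 = 17.78, 127×0.14 = 17.78, 127×0.13 = 16.51, 127×0.11 = 13.97, 127×0.33 = 41.91.
0: (7 − 6.35)²/6.35 = 0.4225/6.35 = 0.0665
1: (10 − 12.7)²/12.7 = 7.29/12.7 = 0.5740
2: (22 − 17.78)²/17.78 = 17.8084/17.78 = 1.0016
3: (19 − 17.78)²/17.78 = 1.4884/17.78 = 0.0837
4: (9 − 16.51)²/16.51 = 56.4001/16.51 = 3.4161
5: (20 − 13.97)²/13.97 = 36.3609/13.97 = 2.6028
6+: (40 − 41.91)²/41.91 = 3.6481/41.91 = 0.0870
Sum = 7.832

7.832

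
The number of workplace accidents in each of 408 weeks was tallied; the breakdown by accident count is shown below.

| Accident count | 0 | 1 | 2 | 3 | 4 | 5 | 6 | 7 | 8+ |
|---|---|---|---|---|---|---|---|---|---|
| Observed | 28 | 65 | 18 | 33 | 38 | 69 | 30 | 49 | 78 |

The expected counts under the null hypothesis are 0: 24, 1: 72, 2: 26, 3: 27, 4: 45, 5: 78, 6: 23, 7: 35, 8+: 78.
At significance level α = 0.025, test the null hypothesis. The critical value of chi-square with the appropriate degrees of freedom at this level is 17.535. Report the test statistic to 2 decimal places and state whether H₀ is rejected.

cat         O        E   (O−E)²/E
0          28       24      0.667
1          65       72      0.681
2          18       26      2.462
3          33       27      1.333
4          38       45      1.089
5          69       78      1.038
6          30       23      2.130
7          49       35      5.600
8+         78       78      0.000
Sum = 15.00
df = 8. Since 15.00 < 17.535, we do not reject H₀.

15.00; do not reject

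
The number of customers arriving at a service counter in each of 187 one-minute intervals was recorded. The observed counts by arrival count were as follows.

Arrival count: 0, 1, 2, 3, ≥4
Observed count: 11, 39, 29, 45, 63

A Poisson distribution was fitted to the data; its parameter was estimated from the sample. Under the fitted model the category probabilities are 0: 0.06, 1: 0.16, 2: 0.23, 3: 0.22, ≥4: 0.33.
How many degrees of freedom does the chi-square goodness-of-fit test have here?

3

There are k = 5 categories and 1 parameter estimated from the data, so df = 5 − 1 − 1 = 3.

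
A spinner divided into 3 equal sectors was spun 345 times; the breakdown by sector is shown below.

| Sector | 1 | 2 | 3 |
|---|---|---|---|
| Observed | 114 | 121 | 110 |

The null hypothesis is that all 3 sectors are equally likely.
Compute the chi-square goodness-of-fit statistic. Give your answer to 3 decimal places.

0.539

Expected count for each of the 3 categories: 345/3 = 115.
1: (114 − 115)²/115 = 1/115 = 0.0087
2: (121 − 115)²/115 = 36/115 = 0.3130
3: (110 − 115)²/115 = 25/115 = 0.2174
Sum = 0.539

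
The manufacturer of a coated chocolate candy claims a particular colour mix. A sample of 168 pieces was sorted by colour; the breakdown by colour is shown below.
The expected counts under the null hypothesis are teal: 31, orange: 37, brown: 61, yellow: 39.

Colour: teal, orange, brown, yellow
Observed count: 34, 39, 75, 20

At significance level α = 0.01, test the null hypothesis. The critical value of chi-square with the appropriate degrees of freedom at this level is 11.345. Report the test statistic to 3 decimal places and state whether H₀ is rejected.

teal: (34 − 31)²/31 = 9/31 = 0.2903
orange: (39 − 37)²/37 = 4/37 = 0.1081
brown: (75 − 61)²/61 = 196/61 = 3.2131
yellow: (20 − 39)²/39 = 361/39 = 9.2564
Sum = 12.868
df = 3. Since 12.868 > 11.345, we reject H₀.

12.868; reject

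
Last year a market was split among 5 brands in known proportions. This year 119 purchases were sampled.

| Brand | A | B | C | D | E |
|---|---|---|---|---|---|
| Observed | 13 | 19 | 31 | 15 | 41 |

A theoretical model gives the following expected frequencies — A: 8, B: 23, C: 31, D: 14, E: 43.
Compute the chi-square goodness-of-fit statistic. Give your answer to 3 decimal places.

3.985

A: (13 − 8)²/8 = 25/8 = 3.1250
B: (19 − 23)²/23 = 16/23 = 0.6957
C: (31 − 31)²/31 = 0/31 = 0.0000
D: (15 − 14)²/14 = 1/14 = 0.0714
E: (41 − 43)²/43 = 4/43 = 0.0930
Sum = 3.985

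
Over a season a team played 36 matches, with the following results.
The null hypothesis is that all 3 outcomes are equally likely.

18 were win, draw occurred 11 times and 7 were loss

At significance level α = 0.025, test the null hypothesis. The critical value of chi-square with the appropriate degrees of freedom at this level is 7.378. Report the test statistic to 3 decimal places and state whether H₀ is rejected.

Expected count for each of the 3 categories: 36/3 = 12.
cat         O        E   (O−E)²/E
win        18       12     3.0000
draw       11       12     0.0833
loss        7       12     2.0833
Sum = 5.167
df = 2. Since 5.167 < 7.378, we do not reject H₀.

5.167; do not reject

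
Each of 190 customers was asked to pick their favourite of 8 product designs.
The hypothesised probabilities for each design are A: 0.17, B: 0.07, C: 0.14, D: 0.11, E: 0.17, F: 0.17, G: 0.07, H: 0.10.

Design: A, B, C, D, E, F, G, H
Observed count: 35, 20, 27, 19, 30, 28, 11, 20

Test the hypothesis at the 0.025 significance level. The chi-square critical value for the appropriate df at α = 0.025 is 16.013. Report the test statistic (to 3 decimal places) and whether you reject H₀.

4.966; do not reject

Expected counts E_i = n·p_i: 190×0.17 = 32.3, 190×0.07 = 13.3, 190×0.14 = 26.6, 190×0.11 = 20.9, 190×0.17 = 32.3, 190×0.17 = 32.3, 190×0.07 = 13.3, 190×0.10 = 19.
cat         O        E   (O−E)²/E
A          35     32.3     0.2257
B          20     13.3     3.3752
C          27     26.6     0.0060
D          19     20.9     0.1727
E          30     32.3     0.1638
F          28     32.3     0.5724
G          11     13.3     0.3977
H          20       19     0.0526
Sum = 4.966
df = 7. Since 4.966 < 16.013, we do not reject H₀.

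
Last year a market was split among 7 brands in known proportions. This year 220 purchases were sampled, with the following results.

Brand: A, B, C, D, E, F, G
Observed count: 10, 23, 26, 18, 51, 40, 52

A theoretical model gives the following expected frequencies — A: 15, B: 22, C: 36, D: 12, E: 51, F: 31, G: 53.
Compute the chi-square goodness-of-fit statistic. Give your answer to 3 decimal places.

10.122

cat         O        E   (O−E)²/E
A          10       15     1.6667
B          23       22     0.0455
C          26       36     2.7778
D          18       12     3.0000
E          51       51     0.0000
F          40       31     2.6129
G          52       53     0.0189
Sum = 10.122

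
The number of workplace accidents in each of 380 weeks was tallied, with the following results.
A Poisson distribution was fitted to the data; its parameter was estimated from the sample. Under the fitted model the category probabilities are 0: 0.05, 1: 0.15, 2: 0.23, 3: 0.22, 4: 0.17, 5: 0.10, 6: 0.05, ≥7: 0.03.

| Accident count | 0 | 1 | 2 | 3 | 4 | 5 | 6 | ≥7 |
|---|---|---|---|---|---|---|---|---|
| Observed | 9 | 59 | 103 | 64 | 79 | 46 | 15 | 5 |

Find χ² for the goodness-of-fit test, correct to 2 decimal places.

Expected counts E_i = n·p_i: 380×0.05 = 19, 380×0.15 = 57, 380×0.23 = 87.4, 380×0.22 = 83.6, 380×0.17 = 64.6, 380×0.10 = 38, 380×0.05 = 19, 380×0.03 = 11.4.
0: (9 − 19)²/19 = 100/19 = 5.263
1: (59 − 57)²/57 = 4/57 = 0.070
2: (103 − 87.4)²/87.4 = 243.36/87.4 = 2.784
3: (64 − 83.6)²/83.6 = 384.16/83.6 = 4.595
4: (79 − 64.6)²/64.6 = 207.36/64.6 = 3.210
5: (46 − 38)²/38 = 64/38 = 1.684
6: (15 − 19)²/19 = 16/19 = 0.842
≥7: (5 − 11.4)²/11.4 = 40.96/11.4 = 3.593
Sum = 22.04

22.04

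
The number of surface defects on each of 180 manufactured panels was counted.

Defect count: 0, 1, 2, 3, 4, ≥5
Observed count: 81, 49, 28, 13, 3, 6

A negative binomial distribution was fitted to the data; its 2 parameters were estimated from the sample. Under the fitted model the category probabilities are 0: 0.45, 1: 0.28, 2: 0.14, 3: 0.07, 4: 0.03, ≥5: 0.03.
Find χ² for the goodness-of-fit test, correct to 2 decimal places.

Expected counts E_i = n·p_i: 180×0.45 = 81, 180×0.28 = 50.4, 180×0.14 = 25.2, 180×0.07 = 12.6, 180×0.03 = 5.4, 180×0.03 = 5.4.
cat         O        E   (O−E)²/E
0          81       81      0.000
1          49     50.4      0.039
2          28     25.2      0.311
3          13     12.6      0.013
4           3      5.4      1.067
≥5          6      5.4      0.067
Sum = 1.50

1.50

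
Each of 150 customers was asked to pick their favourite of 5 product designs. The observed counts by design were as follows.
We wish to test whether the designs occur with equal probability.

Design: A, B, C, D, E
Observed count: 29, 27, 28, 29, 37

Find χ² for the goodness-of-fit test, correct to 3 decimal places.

2.133

Under H₀ each category has probability 1/5, so each expected count is 150/5 = 30.
A: (29 − 30)²/30 = 1/30 = 0.0333
B: (27 − 30)²/30 = 9/30 = 0.3000
C: (28 − 30)²/30 = 4/30 = 0.1333
D: (29 − 30)²/30 = 1/30 = 0.0333
E: (37 − 30)²/30 = 49/30 = 1.6333
Sum = 2.133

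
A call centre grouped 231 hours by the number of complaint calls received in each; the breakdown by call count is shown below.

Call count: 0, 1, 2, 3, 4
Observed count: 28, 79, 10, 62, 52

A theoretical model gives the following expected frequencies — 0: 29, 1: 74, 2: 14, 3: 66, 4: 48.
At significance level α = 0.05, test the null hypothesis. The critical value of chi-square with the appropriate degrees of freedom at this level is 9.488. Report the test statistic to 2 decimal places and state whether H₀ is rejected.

2.09; do not reject

χ² = (28−29)²/29 + (79−74)²/74 + (10−14)²/14 + (62−66)²/66 + (52−48)²/48
   = 0.034 + 0.338 + 1.143 + 0.242 + 0.333
Sum = 2.09
df = 4. Since 2.09 < 9.488, we do not reject H₀.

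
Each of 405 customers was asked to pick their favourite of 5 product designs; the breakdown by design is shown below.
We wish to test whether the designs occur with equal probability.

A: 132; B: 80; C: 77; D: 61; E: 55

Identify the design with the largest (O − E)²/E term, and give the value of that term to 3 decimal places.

A, 32.111

Expected count for each of the 5 categories: 405/5 = 81.
χ² = (132−81)²/81 + (80−81)²/81 + (77−81)²/81 + (61−81)²/81 + (55−81)²/81
   = 32.1111 + 0.0123 + 0.1975 + 4.9383 + 8.3457
The largest term is for A: 32.111.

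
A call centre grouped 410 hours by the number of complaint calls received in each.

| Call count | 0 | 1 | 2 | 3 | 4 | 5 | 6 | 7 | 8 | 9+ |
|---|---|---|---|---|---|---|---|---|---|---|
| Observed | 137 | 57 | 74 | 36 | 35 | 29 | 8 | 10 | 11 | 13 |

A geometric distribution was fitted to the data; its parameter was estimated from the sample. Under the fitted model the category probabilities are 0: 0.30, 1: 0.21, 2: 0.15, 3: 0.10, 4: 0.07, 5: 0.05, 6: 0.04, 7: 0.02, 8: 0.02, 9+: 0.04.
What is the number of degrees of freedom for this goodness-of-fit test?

8

There are k = 10 categories and 1 parameter estimated from the data, so df = 10 − 1 − 1 = 8.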